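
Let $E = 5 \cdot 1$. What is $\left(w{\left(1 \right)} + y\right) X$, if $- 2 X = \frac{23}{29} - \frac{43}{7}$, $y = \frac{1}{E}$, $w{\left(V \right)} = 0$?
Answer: $\frac{543}{1015} \approx 0.53498$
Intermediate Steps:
$E = 5$
$y = \frac{1}{5} \approx 0.2$
$X = \frac{543}{203}$ ($X = - \frac{\frac{23}{29} - \frac{43}{7}}{2} = \left(- \frac{1}{2}\right) \left(- \frac{1086}{203}\right) = \frac{543}{203} \approx 2.6749$)
$\left(w{\left(1 \right)} + y\right) X = \left(0 + \frac{1}{5}\right) \frac{543}{203} = \frac{1}{5} \cdot \frac{543}{203} = \frac{543}{1015}$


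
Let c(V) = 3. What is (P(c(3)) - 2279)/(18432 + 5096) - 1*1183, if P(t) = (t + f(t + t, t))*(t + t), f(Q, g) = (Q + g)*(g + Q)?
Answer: -27835399/23528 ≈ -1183.1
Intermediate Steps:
f(Q, g) = (Q + g)² (f(Q, g) = (Q + g)*(Q + g) = (Q + g)²)
P(t) = 2*t*(t + 9*t²) (P(t) = (t + ((t + t) + t)²)*(t + t) = (t + (2*t + t)²)*(2*t) = (t + (3*t)²)*(2*t) = (t + 9*t²)*(2*t) = 2*t*(t + 9*t²))
(P(c(3)) - 2279)/(18432 + 5096) - 1*1183 = (3²*(2 + 18*3) - 2279)/(18432 + 5096) - 1*1183 = (9*(2 + 54) - 2279)/23528 - 1183 = (9*56 - 2279)*(1/23528) - 1183 = (504 - 2279)*(1/23528) - 1183 = -1775*1/23528 - 1183 = -1775/23528 - 1183 = -27835399/23528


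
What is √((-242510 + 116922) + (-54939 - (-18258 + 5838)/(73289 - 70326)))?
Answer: I*√1584876347003/2963 ≈ 424.88*I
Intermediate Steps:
√((-242510 + 116922) + (-54939 - (-18258 + 5838)/(73289 - 70326))) = √(-125588 + (-54939 - (-12420)/2963)) = √(-125588 + (-54939 - 1*(-12420/2963))) = √(-125588 + (-54939 + 12420/2963)) = √(-125588 - 162771837/2963) = √(-534889081/2963) = I*√1584876347003/2963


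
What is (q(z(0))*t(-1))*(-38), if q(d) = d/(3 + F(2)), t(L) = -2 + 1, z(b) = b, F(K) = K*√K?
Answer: 0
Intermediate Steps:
F(K) = K^(3/2)
t(L) = -1
q(d) = d/(3 + 2*√2) (q(d) = d/(3 + 2^(3/2)) = d/(3 + 2*√2))
(q(z(0))*t(-1))*(-38) = ((3*0 - 2*0*√2)*(-1))*(-38) = ((0 + 0)*(-1))*(-38) = (0*(-1))*(-38) = 0*(-38) = 0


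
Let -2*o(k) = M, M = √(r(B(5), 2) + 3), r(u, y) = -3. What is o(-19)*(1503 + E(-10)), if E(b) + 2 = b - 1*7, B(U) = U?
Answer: 0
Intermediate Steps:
E(b) = -9 + b (E(b) = -2 + (b - 1*7) = -2 + (b - 7) = -2 + (-7 + b) = -9 + b)
M = 0 (M = √(-3 + 3) = √0 = 0)
o(k) = 0 (o(k) = -½*0 = 0)
o(-19)*(1503 + E(-10)) = 0*(1503 + (-9 - 10)) = 0*(1503 - 19) = 0*1484 = 0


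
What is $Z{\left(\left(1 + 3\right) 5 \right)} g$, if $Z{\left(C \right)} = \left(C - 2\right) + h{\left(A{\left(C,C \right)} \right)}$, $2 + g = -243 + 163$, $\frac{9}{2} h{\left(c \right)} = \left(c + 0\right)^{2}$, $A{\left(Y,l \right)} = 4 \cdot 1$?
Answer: $- \frac{15908}{9} \approx -1767.6$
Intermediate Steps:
$A{\left(Y,l \right)} = 4$
$h{\left(c \right)} = \frac{2 c^{2}}{9}$ ($h{\left(c \right)} = \frac{2 \left(c + 0\right)^{2}}{9} = \frac{2 c^{2}}{9}$)
$g = -82$ ($g = -2 + \left(-243 + 163\right) = -2 - 80 = -82$)
$Z{\left(C \right)} = \frac{14}{9} + C$ ($Z{\left(C \right)} = \left(C - 2\right) + \frac{2 \cdot 4^{2}}{9} = \left(-2 + C\right) + \frac{2}{9} \cdot 16 = \left(-2 + C\right) + \frac{32}{9} = \frac{14}{9} + C$)
$Z{\left(\left(1 + 3\right) 5 \right)} g = \left(\frac{14}{9} + \left(1 + 3\right) 5\right) \left(-82\right) = \left(\frac{14}{9} + 4 \cdot 5\right) \left(-82\right) = \left(\frac{14}{9} + 20\right) \left(-82\right) = \frac{194}{9} \left(-82\right) = - \frac{15908}{9}$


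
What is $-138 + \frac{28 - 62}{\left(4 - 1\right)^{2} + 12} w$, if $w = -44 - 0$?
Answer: $- \frac{1402}{21} \approx -66.762$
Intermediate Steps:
$w = -44$ ($w = -44 + 0 = -44$)
$-138 + \frac{28 - 62}{\left(4 - 1\right)^{2} + 12} w = -138 + \frac{28 - 62}{\left(4 - 1\right)^{2} + 12} \left(-44\right) = -138 + - \frac{34}{3^{2} + 12} \left(-44\right) = -138 + - \frac{34}{9 + 12} \left(-44\right) = -138 + - \frac{34}{21} \left(-44\right) = -138 + \left(-34\right) \frac{1}{21} \left(-44\right) = -138 - - \frac{1496}{21} = -138 + \frac{1496}{21} = - \frac{1402}{21}$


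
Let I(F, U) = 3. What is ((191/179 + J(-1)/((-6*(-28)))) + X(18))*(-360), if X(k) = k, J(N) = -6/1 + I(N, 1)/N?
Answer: -8576595/1253 ≈ -6844.9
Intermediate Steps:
J(N) = -6 + 3/N (J(N) = -6/1 + 3/N = -6*1 + 3/N = -6 + 3/N)
((191/179 + J(-1)/((-6*(-28)))) + X(18))*(-360) = ((191/179 + (-6 + 3/(-1))/((-6*(-28)))) + 18)*(-360) = ((191*(1/179) + (-6 + 3*(-1))/168) + 18)*(-360) = ((191/179 + (-6 - 3)*(1/168)) + 18)*(-360) = ((191/179 - 9*1/168) + 18)*(-360) = ((191/179 - 3/56) + 18)*(-360) = (10159/10024 + 18)*(-360) = (190591/10024)*(-360) = -8576595/1253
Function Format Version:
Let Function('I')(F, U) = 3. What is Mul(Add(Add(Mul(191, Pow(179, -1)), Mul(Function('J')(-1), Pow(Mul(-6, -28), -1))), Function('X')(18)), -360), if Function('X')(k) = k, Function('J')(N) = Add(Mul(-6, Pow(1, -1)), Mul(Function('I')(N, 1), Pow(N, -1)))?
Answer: Rational(-8576595, 1253) ≈ -6844.9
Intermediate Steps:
Function('J')(N) = Add(-6, Mul(3, Pow(N, -1))) (Function('J')(N) = Add(Mul(-6, Pow(1, -1)), Mul(3, Pow(N, -1))) = Add(Mul(-6, 1), Mul(3, Pow(N, -1))) = Add(-6, Mul(3, Pow(N, -1))))
Mul(Add(Add(Mul(191, Pow(179, -1)), Mul(Function('J')(-1), Pow(Mul(-6, -28), -1))), Function('X')(18)), -360) = Mul(Add(Add(Mul(191, Pow(179, -1)), Mul(Add(-6, Mul(3, Pow(-1, -1))), Pow(Mul(-6, -28), -1))), 18), -360) = Mul(Add(Add(Mul(191, Rational(1, 179)), Mul(Add(-6, Mul(3, -1)), Pow(168, -1))), 18), -360) = Mul(Add(Add(Rational(191, 179), Mul(Add(-6, -3), Rational(1, 168))), 18), -360) = Mul(Add(Add(Rational(191, 179), Mul(-9, Rational(1, 168))), 18), -360) = Mul(Add(Add(Rational(191, 179), Rational(-3, 56)), 18), -360) = Mul(Add(Rational(10159, 10024), 18), -360) = Mul(Rational(190591, 10024), -360) = Rational(-8576595, 1253)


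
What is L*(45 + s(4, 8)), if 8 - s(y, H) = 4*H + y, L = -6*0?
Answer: 0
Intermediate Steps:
L = 0
s(y, H) = 8 - y - 4*H (s(y, H) = 8 - (4*H + y) = 8 - (y + 4*H) = 8 + (-y - 4*H) = 8 - y - 4*H)
L*(45 + s(4, 8)) = 0*(45 + (8 - 1*4 - 4*8)) = 0*(45 + (8 - 4 - 32)) = 0*(45 - 28) = 0*17 = 0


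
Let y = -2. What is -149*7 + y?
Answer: -1045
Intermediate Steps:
-149*7 + y = -149*7 - 2 = -1043 - 2 = -1045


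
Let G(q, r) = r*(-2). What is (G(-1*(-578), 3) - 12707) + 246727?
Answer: 234014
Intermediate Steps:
G(q, r) = -2*r
(G(-1*(-578), 3) - 12707) + 246727 = (-2*3 - 12707) + 246727 = (-6 - 12707) + 246727 = -12713 + 246727 = 234014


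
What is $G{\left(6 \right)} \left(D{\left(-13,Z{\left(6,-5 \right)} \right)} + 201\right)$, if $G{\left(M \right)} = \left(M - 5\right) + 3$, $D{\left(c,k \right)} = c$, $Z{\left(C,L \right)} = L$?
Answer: $752$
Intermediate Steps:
$G{\left(M \right)} = -2 + M$ ($G{\left(M \right)} = \left(-5 + M\right) + 3 = -2 + M$)
$G{\left(6 \right)} \left(D{\left(-13,Z{\left(6,-5 \right)} \right)} + 201\right) = \left(-2 + 6\right) \left(-13 + 201\right) = 4 \cdot 188 = 752$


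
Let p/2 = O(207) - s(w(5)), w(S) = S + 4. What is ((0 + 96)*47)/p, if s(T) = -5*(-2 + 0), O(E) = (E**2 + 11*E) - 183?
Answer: 2256/44933 ≈ 0.050208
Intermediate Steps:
w(S) = 4 + S
O(E) = -183 + E**2 + 11*E
s(T) = 10 (s(T) = -5*(-2) = 10)
p = 89866 (p = 2*((-183 + 207**2 + 11*207) - 1*10) = 2*((-183 + 42849 + 2277) - 10) = 2*(44943 - 10) = 2*44933 = 89866)
((0 + 96)*47)/p = ((0 + 96)*47)/89866 = (96*47)*(1/89866) = 4512*(1/89866) = 2256/44933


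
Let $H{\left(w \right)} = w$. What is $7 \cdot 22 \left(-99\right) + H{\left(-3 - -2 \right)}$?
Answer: $-15247$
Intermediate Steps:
$7 \cdot 22 \left(-99\right) + H{\left(-3 - -2 \right)} = 7 \cdot 22 \left(-99\right) - 1 = 154 \left(-99\right) + \left(-3 + 2\right) = -15246 - 1 = -15247$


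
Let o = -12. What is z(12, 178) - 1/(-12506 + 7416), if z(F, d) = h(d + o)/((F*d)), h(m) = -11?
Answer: -26927/5436120 ≈ -0.0049533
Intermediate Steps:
z(F, d) = -11/(F*d) (z(F, d) = -11*1/(F*d) = -11/(F*d))
z(12, 178) - 1/(-12506 + 7416) = -11/(12*178) - 1/(-12506 + 7416) = -11*1/12*1/178 - 1/(-5090) = -11/2136 - 1*(-1/5090) = -11/2136 + 1/5090 = -26927/5436120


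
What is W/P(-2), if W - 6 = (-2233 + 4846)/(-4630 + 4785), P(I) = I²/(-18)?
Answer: -31887/310 ≈ -102.86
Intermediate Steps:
P(I) = -I²/18 (P(I) = I²*(-1/18) = -I²/18)
W = 3543/155 (W = 6 + (-2233 + 4846)/(-4630 + 4785) = 6 + 2613/155 = 3543/155 ≈ 22.858)
W/P(-2) = 3543/(155*((-1/18*(-2)²))) = 3543/(155*((-1/18*4))) = 3543/(155*(-2/9)) = (3543/155)*(-9/2) = -31887/310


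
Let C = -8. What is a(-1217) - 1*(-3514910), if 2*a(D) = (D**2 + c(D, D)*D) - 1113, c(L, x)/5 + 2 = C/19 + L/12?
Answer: 2084295863/456 ≈ 4.5708e+6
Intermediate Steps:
c(L, x) = -230/19 + 5*L/12 (c(L, x) = -10 + 5*(-8/19 + L/12) = -10 + (-40/19 + 5*L/12) = -230/19 + 5*L/12)
a(D) = -1113/2 + D**2/2 + D*(-230/19 + 5*D/12)/2 (a(D) = ((D**2 + (-230/19 + 5*D/12)*D) - 1113)/2 = ((D**2 + D*(-230/19 + 5*D/12)) - 1113)/2 = (-1113 + D**2 + D*(-230/19 + 5*D/12))/2 = -1113/2 + D**2/2 + D*(-230/19 + 5*D/12)/2)
a(-1217) - 1*(-3514910) = (-1113/2 - 115/19*(-1217) + (17/24)*(-1217)**2) - 1*(-3514910) = (-1113/2 + 139955/19 + (17/24)*1481089) + 3514910 = (-1113/2 + 139955/19 + 25178513/24) + 3514910 = 481496903/456 + 3514910 = 2084295863/456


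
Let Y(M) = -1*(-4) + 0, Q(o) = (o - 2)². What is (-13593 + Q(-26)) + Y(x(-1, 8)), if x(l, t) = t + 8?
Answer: -12805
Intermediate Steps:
Q(o) = (-2 + o)²
x(l, t) = 8 + t
Y(M) = 4 (Y(M) = 4 + 0 = 4)
(-13593 + Q(-26)) + Y(x(-1, 8)) = (-13593 + (-2 - 26)²) + 4 = (-13593 + (-28)²) + 4 = (-13593 + 784) + 4 = -12809 + 4 = -12805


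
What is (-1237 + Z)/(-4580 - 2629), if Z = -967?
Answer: 2204/7209 ≈ 0.30573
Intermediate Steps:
(-1237 + Z)/(-4580 - 2629) = (-1237 - 967)/(-4580 - 2629) = -2204/(-7209) = -2204*(-1/7209) = 2204/7209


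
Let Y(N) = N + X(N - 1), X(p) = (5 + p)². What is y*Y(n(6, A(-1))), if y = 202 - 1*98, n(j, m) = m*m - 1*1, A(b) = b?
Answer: 1664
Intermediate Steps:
n(j, m) = -1 + m² (n(j, m) = m² - 1 = -1 + m²)
y = 104 (y = 202 - 98 = 104)
Y(N) = N + (4 + N)² (Y(N) = N + (5 + (N - 1))² = N + (5 + (-1 + N))² = N + (4 + N)²)
y*Y(n(6, A(-1))) = 104*((-1 + (-1)²) + (4 + (-1 + (-1)²))²) = 104*((-1 + 1) + (4 + (-1 + 1))²) = 104*(0 + (4 + 0)²) = 104*(0 + 4²) = 104*(0 + 16) = 104*16 = 1664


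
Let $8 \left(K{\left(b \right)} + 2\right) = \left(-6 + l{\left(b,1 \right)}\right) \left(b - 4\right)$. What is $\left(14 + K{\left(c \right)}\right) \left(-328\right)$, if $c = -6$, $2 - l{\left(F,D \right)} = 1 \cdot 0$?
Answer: $-5576$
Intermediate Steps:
$l{\left(F,D \right)} = 2$ ($l{\left(F,D \right)} = 2 - 1 \cdot 0 = 2 - 0 = 2 + 0 = 2$)
$K{\left(b \right)} = - \frac{b}{2}$ ($K{\left(b \right)} = -2 + \frac{\left(-6 + 2\right) \left(b - 4\right)}{8} = -2 + \frac{\left(-4\right) \left(-4 + b\right)}{8} = -2 + \frac{16 - 4 b}{8} = -2 - \left(-2 + \frac{b}{2}\right) = - \frac{b}{2}$)
$\left(14 + K{\left(c \right)}\right) \left(-328\right) = \left(14 - -3\right) \left(-328\right) = \left(14 + 3\right) \left(-328\right) = 17 \left(-328\right) = -5576$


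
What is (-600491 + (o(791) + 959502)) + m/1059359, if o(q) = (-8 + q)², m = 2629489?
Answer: 1029805513389/1059359 ≈ 9.7210e+5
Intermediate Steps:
(-600491 + (o(791) + 959502)) + m/1059359 = (-600491 + ((-8 + 791)² + 959502)) + 2629489/1059359 = (-600491 + (783² + 959502)) + 2629489*(1/1059359) = (-600491 + (613089 + 959502)) + 2629489/1059359 = (-600491 + 1572591) + 2629489/1059359 = 972100 + 2629489/1059359 = 1029805513389/1059359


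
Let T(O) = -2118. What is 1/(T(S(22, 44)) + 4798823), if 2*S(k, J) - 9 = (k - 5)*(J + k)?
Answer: 1/4796705 ≈ 2.0848e-7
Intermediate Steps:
S(k, J) = 9/2 + (-5 + k)*(J + k)/2 (S(k, J) = 9/2 + ((k - 5)*(J + k))/2 = 9/2 + ((-5 + k)*(J + k))/2 = 9/2 + (-5 + k)*(J + k)/2)
1/(T(S(22, 44)) + 4798823) = 1/(-2118 + 4798823) = 1/4796705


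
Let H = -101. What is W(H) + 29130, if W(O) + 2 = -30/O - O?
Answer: 2952159/101 ≈ 29229.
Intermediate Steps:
W(O) = -2 - O - 30/O (W(O) = -2 + (-30/O - O) = -2 + (-O - 30/O) = -2 - O - 30/O)
W(H) + 29130 = (-2 - 1*(-101) - 30/(-101)) + 29130 = (-2 + 101 - 30*(-1/101)) + 29130 = (-2 + 101 + 30/101) + 29130 = 10029/101 + 29130 = 2952159/101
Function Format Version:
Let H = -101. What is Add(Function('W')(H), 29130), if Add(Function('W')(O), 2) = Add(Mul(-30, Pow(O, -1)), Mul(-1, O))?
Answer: Rational(2952159, 101) ≈ 29229.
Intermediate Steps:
Function('W')(O) = Add(-2, Mul(-1, O), Mul(-30, Pow(O, -1))) (Function('W')(O) = Add(-2, Add(Mul(-30, Pow(O, -1)), Mul(-1, O))) = Add(-2, Add(Mul(-1, O), Mul(-30, Pow(O, -1)))) = Add(-2, Mul(-1, O), Mul(-30, Pow(O, -1))))
Add(Function('W')(H), 29130) = Add(Add(-2, Mul(-1, -101), Mul(-30, Pow(-101, -1))), 29130) = Add(Add(-2, 101, Mul(-30, Rational(-1, 101))), 29130) = Add(Add(-2, 101, Rational(30, 101)), 29130) = Add(Rational(10029, 101), 29130) = Rational(2952159, 101)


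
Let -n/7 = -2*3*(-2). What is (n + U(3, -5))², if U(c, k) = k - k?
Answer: 7056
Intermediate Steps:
U(c, k) = 0
n = -84 (n = -7*(-2*3)*(-2) = -(-42)*(-2) = -7*12 = -84)
(n + U(3, -5))² = (-84 + 0)² = (-84)² = 7056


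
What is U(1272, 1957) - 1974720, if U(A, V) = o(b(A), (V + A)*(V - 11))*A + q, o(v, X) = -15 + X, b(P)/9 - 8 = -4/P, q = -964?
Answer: 7990787684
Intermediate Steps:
b(P) = 72 - 36/P (b(P) = 72 + 9*(-4/P) = 72 - 36/P)
U(A, V) = -964 + A*(-15 + (-11 + V)*(A + V)) (U(A, V) = (-15 + (V + A)*(V - 11))*A - 964 = (-15 + (A + V)*(-11 + V))*A - 964 = (-15 + (-11 + V)*(A + V))*A - 964 = A*(-15 + (-11 + V)*(A + V)) - 964 = -964 + A*(-15 + (-11 + V)*(A + V)))
U(1272, 1957) - 1974720 = (-964 - 1*1272*(15 - 1*1957² + 11*1272 + 11*1957 - 1*1272*1957)) - 1974720 = (-964 - 1*1272*(15 - 1*3829849 + 13992 + 21527 - 2489304)) - 1974720 = (-964 - 1*1272*(15 - 3829849 + 13992 + 21527 - 2489304)) - 1974720 = (-964 - 1*1272*(-6283619)) - 1974720 = (-964 + 7992763368) - 1974720 = 7992762404 - 1974720 = 7990787684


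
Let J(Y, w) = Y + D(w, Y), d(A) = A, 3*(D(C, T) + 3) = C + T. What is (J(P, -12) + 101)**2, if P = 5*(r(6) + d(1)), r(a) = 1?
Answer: 103684/9 ≈ 11520.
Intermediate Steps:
D(C, T) = -3 + C/3 + T/3 (D(C, T) = -3 + (C + T)/3 = -3 + (C/3 + T/3) = -3 + C/3 + T/3)
P = 10 (P = 5*(1 + 1) = 5*2 = 10)
J(Y, w) = -3 + w/3 + 4*Y/3 (J(Y, w) = Y + (-3 + w/3 + Y/3) = Y + (-3 + Y/3 + w/3) = -3 + w/3 + 4*Y/3)
(J(P, -12) + 101)**2 = ((-3 + (1/3)*(-12) + (4/3)*10) + 101)**2 = ((-3 - 4 + 40/3) + 101)**2 = (19/3 + 101)**2 = (322/3)**2 = 103684/9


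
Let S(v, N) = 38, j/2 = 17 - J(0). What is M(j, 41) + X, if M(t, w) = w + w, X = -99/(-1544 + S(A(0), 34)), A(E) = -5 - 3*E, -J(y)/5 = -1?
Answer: 41197/502 ≈ 82.066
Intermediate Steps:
J(y) = 5 (J(y) = -5*(-1) = 5)
j = 24 (j = 2*(17 - 1*5) = 2*(17 - 5) = 2*12 = 24)
X = 33/502 (X = -99/(-1544 + 38) = -99/(-1506) = -99*(-1/1506) = 33/502 ≈ 0.065737)
M(t, w) = 2*w
M(j, 41) + X = 2*41 + 33/502 = 82 + 33/502 = 41197/502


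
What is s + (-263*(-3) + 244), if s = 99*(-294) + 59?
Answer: -28014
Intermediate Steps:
s = -29047 (s = -29106 + 59 = -29047)
s + (-263*(-3) + 244) = -29047 + (-263*(-3) + 244) = -29047 + (789 + 244) = -29047 + 1033 = -28014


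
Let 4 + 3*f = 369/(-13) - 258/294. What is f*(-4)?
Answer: 84752/1911 ≈ 44.350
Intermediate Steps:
f = -21188/1911 (f = -4/3 + (369/(-13) - 258/294)/3 = -4/3 + (369*(-1/13) - 258*1/294)/3 = -4/3 + (-369/13 - 43/49)/3 = -4/3 + (⅓)*(-18640/637) = -4/3 - 18640/1911 = -21188/1911 ≈ -11.087)
f*(-4) = -21188/1911*(-4) = 84752/1911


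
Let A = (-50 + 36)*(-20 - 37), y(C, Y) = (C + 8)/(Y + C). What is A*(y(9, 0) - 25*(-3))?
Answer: 184072/3 ≈ 61357.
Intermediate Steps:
y(C, Y) = (8 + C)/(C + Y)
A = 798 (A = -14*(-57) = 798)
A*(y(9, 0) - 25*(-3)) = 798*((8 + 9)/(9 + 0) - 25*(-3)) = 798*(17/9 + 75) = 798*(692/9) = 184072/3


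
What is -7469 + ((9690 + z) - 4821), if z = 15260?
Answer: 12660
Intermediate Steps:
-7469 + ((9690 + z) - 4821) = -7469 + ((9690 + 15260) - 4821) = -7469 + (24950 - 4821) = -7469 + 20129 = 12660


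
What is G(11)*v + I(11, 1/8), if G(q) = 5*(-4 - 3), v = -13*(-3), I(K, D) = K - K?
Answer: -1365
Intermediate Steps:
I(K, D) = 0
v = 39
G(q) = -35 (G(q) = 5*(-7) = -35)
G(11)*v + I(11, 1/8) = -35*39 + 0 = -1365 + 0 = -1365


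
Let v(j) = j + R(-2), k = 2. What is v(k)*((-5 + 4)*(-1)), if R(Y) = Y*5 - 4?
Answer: -12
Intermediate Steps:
R(Y) = -4 + 5*Y (R(Y) = 5*Y - 4 = -4 + 5*Y)
v(j) = -14 + j (v(j) = j + (-4 + 5*(-2)) = j + (-4 - 10) = j - 14 = -14 + j)
v(k)*((-5 + 4)*(-1)) = (-14 + 2)*((-5 + 4)*(-1)) = -(-12)*(-1) = -12*1 = -12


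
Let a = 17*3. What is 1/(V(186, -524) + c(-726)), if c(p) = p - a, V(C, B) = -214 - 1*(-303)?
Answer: -1/688 ≈ -0.0014535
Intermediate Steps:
a = 51
V(C, B) = 89 (V(C, B) = -214 + 303 = 89)
c(p) = -51 + p (c(p) = p - 1*51 = p - 51 = -51 + p)
1/(V(186, -524) + c(-726)) = 1/(89 + (-51 - 726)) = 1/(89 - 777) = 1/(-688) = -1/688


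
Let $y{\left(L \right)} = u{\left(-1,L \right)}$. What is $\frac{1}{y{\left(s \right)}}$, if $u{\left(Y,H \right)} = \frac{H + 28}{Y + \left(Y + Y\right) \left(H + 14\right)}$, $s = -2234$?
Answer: $- \frac{4439}{2206} \approx -2.0122$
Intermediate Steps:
$u{\left(Y,H \right)} = \frac{28 + H}{Y + 2 Y \left(14 + H\right)}$
$y{\left(L \right)} = - \frac{28 + L}{29 + 2 L}$ ($y{\left(L \right)} = \frac{28 + L}{\left(-1\right) \left(29 + 2 L\right)} = - \frac{28 + L}{29 + 2 L}$)
$\frac{1}{y{\left(s \right)}} = \frac{1}{\frac{1}{29 + 2 \left(-2234\right)} \left(-28 - -2234\right)} = \frac{1}{\frac{1}{29 - 4468} \left(-28 + 2234\right)} = \frac{1}{\frac{1}{-4439} \cdot 2206} = \frac{1}{\left(- \frac{1}{4439}\right) 2206} = \frac{1}{- \frac{2206}{4439}} = - \frac{4439}{2206}$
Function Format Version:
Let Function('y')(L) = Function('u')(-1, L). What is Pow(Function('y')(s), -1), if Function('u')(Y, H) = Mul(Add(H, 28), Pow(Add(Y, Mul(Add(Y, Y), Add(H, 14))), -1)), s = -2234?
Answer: Rational(-4439, 2206) ≈ -2.0122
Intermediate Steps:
Function('u')(Y, H) = Mul(Pow(Add(Y, Mul(2, Y, Add(14, H))), -1), Add(28, H)) (Function('u')(Y, H) = Mul(Add(28, H), Pow(Add(Y, Mul(Mul(2, Y), Add(14, H))), -1)) = Mul(Add(28, H), Pow(Add(Y, Mul(2, Y, Add(14, H))), -1)) = Mul(Pow(Add(Y, Mul(2, Y, Add(14, H))), -1), Add(28, H)))
Function('y')(L) = Mul(-1, Pow(Add(29, Mul(2, L)), -1), Add(28, L)) (Function('y')(L) = Mul(Pow(-1, -1), Pow(Add(29, Mul(2, L)), -1), Add(28, L)) = Mul(-1, Pow(Add(29, Mul(2, L)), -1), Add(28, L)))
Pow(Function('y')(s), -1) = Pow(Mul(Pow(Add(29, Mul(2, -2234)), -1), Add(-28, Mul(-1, -2234))), -1) = Pow(Mul(Pow(Add(29, -4468), -1), Add(-28, 2234)), -1) = Pow(Mul(Pow(-4439, -1), 2206), -1) = Pow(Mul(Rational(-1, 4439), 2206), -1) = Pow(Rational(-2206, 4439), -1) = Rational(-4439, 2206)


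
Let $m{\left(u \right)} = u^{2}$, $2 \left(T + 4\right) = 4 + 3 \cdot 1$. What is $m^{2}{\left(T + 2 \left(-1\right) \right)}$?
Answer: $\frac{625}{16} \approx 39.063$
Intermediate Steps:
$T = - \frac{1}{2}$ ($T = -4 + \frac{4 + 3 \cdot 1}{2} = -4 + \frac{4 + 3}{2} = -4 + \frac{1}{2} \cdot 7 = -4 + \frac{7}{2} = - \frac{1}{2} \approx -0.5$)
$m^{2}{\left(T + 2 \left(-1\right) \right)} = \left(\left(- \frac{1}{2} + 2 \left(-1\right)\right)^{2}\right)^{2} = \left(\left(- \frac{1}{2} - 2\right)^{2}\right)^{2} = \left(\left(- \frac{5}{2}\right)^{2}\right)^{2} = \left(\frac{25}{4}\right)^{2} = \frac{625}{16}$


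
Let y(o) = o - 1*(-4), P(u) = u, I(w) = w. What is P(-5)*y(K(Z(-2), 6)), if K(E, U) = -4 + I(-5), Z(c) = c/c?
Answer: 25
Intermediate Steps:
Z(c) = 1
K(E, U) = -9 (K(E, U) = -4 - 5 = -9)
y(o) = 4 + o (y(o) = o + 4 = 4 + o)
P(-5)*y(K(Z(-2), 6)) = -5*(4 - 9) = -5*(-5) = 25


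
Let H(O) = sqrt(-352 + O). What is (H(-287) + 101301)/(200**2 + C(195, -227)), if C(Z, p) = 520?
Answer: 101301/40520 + 3*I*sqrt(71)/40520 ≈ 2.5 + 0.00062385*I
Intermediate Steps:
(H(-287) + 101301)/(200**2 + C(195, -227)) = (sqrt(-352 - 287) + 101301)/(200**2 + 520) = (sqrt(-639) + 101301)/(40000 + 520) = (3*I*sqrt(71) + 101301)/40520 = (101301 + 3*I*sqrt(71))*(1/40520) = 101301/40520 + 3*I*sqrt(71)/40520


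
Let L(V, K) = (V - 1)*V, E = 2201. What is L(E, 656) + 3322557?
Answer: 8164757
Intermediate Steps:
L(V, K) = V*(-1 + V) (L(V, K) = (-1 + V)*V = V*(-1 + V))
L(E, 656) + 3322557 = 2201*(-1 + 2201) + 3322557 = 2201*2200 + 3322557 = 4842200 + 3322557 = 8164757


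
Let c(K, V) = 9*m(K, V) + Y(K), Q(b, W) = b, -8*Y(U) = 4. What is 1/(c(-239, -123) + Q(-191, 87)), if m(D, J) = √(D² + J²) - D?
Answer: -7838/8050439 + 3060*√10/8050439 ≈ 0.00022838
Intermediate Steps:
Y(U) = -½ (Y(U) = -⅛*4 = -½)
c(K, V) = -½ - 9*K + 9*√(K² + V²) (c(K, V) = 9*(√(K² + V²) - K) - ½ = (-9*K + 9*√(K² + V²)) - ½ = -½ - 9*K + 9*√(K² + V²))
1/(c(-239, -123) + Q(-191, 87)) = 1/((-½ - 9*(-239) + 9*√((-239)² + (-123)²)) - 191) = 1/((-½ + 2151 + 9*√(57121 + 15129)) - 191) = 1/((-½ + 2151 + 9*√72250) - 191) = 1/((-½ + 2151 + 9*(85*√10)) - 191) = 1/((-½ + 2151 + 765*√10) - 191) = 1/((4301/2 + 765*√10) - 191) = 1/(3919/2 + 765*√10)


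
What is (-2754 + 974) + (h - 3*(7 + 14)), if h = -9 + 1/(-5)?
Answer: -9261/5 ≈ -1852.2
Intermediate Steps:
h = -46/5 (h = -9 - 1/5 = -46/5 ≈ -9.2000)
(-2754 + 974) + (h - 3*(7 + 14)) = (-2754 + 974) + (-46/5 - 3*(7 + 14)) = -1780 + (-46/5 - 3*21) = -1780 + (-46/5 - 63) = -1780 - 361/5 = -9261/5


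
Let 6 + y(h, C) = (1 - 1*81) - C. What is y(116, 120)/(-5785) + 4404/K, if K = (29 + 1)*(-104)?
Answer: -31839/23140 ≈ -1.3759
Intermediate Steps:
y(h, C) = -86 - C (y(h, C) = -6 + ((1 - 1*81) - C) = -6 + ((1 - 81) - C) = -6 + (-80 - C) = -86 - C)
K = -3120 (K = 30*(-104) = -3120)
y(116, 120)/(-5785) + 4404/K = (-86 - 1*120)/(-5785) + 4404/(-3120) = (-86 - 120)*(-1/5785) + 4404*(-1/3120) = -206*(-1/5785) - 367/260 = 206/5785 - 367/260 = -31839/23140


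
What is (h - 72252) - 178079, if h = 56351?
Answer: -193980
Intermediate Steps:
(h - 72252) - 178079 = (56351 - 72252) - 178079 = -15901 - 178079 = -193980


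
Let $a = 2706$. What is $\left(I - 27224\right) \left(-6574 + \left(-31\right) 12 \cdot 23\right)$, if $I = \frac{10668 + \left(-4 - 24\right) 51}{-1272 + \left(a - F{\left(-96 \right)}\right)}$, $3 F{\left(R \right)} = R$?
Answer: $\frac{301852154360}{733} \approx 4.118 \cdot 10^{8}$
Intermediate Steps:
$F{\left(R \right)} = \frac{R}{3}$
$I = \frac{4620}{733}$ ($I = \frac{10668 + \left(-4 - 24\right) 51}{-1272 + \left(2706 - \frac{1}{3} \left(-96\right)\right)} = \frac{10668 - 1428}{-1272 + \left(2706 - -32\right)} = \frac{10668 - 1428}{-1272 + \left(2706 + 32\right)} = \frac{9240}{-1272 + 2738} = \frac{9240}{1466} = 9240 \cdot \frac{1}{1466} = \frac{4620}{733} \approx 6.3029$)
$\left(I - 27224\right) \left(-6574 + \left(-31\right) 12 \cdot 23\right) = \left(\frac{4620}{733} - 27224\right) \left(-6574 + \left(-31\right) 12 \cdot 23\right) = - \frac{19950572 \left(-6574 - 8556\right)}{733} = \left(- \frac{19950572}{733}\right) \left(-15130\right) = \frac{301852154360}{733}$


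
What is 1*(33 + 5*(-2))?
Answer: 23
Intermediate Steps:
1*(33 + 5*(-2)) = 1*(33 - 10) = 1*23 = 23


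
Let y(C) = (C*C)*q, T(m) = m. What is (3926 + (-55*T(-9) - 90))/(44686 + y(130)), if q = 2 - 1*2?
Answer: 4331/44686 ≈ 0.096921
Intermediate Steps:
q = 0 (q = 2 - 2 = 0)
y(C) = 0 (y(C) = (C*C)*0 = C²*0 = 0)
(3926 + (-55*T(-9) - 90))/(44686 + y(130)) = (3926 + (-55*(-9) - 90))/(44686 + 0) = (3926 + (495 - 90))/44686 = (3926 + 405)*(1/44686) = 4331*(1/44686) = 4331/44686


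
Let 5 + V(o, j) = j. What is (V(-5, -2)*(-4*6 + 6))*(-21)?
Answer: -2646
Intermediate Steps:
V(o, j) = -5 + j
(V(-5, -2)*(-4*6 + 6))*(-21) = ((-5 - 2)*(-4*6 + 6))*(-21) = -7*(-24 + 6)*(-21) = -7*(-18)*(-21) = 126*(-21) = -2646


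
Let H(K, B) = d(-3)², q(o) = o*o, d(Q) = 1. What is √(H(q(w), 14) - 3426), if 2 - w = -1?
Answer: 5*I*√137 ≈ 58.523*I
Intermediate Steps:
w = 3 (w = 2 - 1*(-1) = 2 + 1 = 3)
q(o) = o²
H(K, B) = 1 (H(K, B) = 1² = 1)
√(H(q(w), 14) - 3426) = √(1 - 3426) = √(-3425) = 5*I*√137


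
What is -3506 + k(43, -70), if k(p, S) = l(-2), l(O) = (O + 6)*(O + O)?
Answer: -3522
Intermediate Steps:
l(O) = 2*O*(6 + O) (l(O) = (6 + O)*(2*O) = 2*O*(6 + O))
k(p, S) = -16 (k(p, S) = 2*(-2)*(6 - 2) = 2*(-2)*4 = -16)
-3506 + k(43, -70) = -3506 - 16 = -3522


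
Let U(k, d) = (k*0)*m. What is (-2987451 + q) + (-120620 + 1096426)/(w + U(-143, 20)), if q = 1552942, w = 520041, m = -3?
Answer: -746002519063/520041 ≈ -1.4345e+6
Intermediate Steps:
U(k, d) = 0 (U(k, d) = (k*0)*(-3) = 0*(-3) = 0)
(-2987451 + q) + (-120620 + 1096426)/(w + U(-143, 20)) = (-2987451 + 1552942) + (-120620 + 1096426)/(520041 + 0) = -1434509 + 975806/520041 = -746002519063/520041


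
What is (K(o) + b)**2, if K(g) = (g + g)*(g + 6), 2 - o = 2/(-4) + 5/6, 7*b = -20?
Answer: 2044900/3969 ≈ 515.22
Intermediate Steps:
b = -20/7 (b = (1/7)*(-20) = -20/7 ≈ -2.8571)
o = 5/3 (o = 2 - (2/(-4) + 5/6) = 2 - (2*(-1/4) + 5*(1/6)) = 2 - (-1/2 + 5/6) = 2 - 1*1/3 = 2 - 1/3 = 5/3 ≈ 1.6667)
K(g) = 2*g*(6 + g) (K(g) = (2*g)*(6 + g) = 2*g*(6 + g))
(K(o) + b)**2 = (2*(5/3)*(6 + 5/3) - 20/7)**2 = (2*(5/3)*(23/3) - 20/7)**2 = (230/9 - 20/7)**2 = (1430/63)**2 = 2044900/3969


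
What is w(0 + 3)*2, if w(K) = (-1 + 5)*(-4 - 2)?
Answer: -48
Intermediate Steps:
w(K) = -24 (w(K) = 4*(-6) = -24)
w(0 + 3)*2 = -24*2 = -48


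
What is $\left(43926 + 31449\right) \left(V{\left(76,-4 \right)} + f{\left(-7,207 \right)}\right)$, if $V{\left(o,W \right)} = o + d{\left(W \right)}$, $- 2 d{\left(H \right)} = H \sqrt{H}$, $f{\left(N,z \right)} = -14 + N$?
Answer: $4145625 + 301500 i \approx 4.1456 \cdot 10^{6} + 3.015 \cdot 10^{5} i$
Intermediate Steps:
$d{\left(H \right)} = - \frac{H^{\frac{3}{2}}}{2}$ ($d{\left(H \right)} = - \frac{H \sqrt{H}}{2} = - \frac{H^{\frac{3}{2}}}{2}$)
$V{\left(o,W \right)} = o - \frac{W^{\frac{3}{2}}}{2}$
$\left(43926 + 31449\right) \left(V{\left(76,-4 \right)} + f{\left(-7,207 \right)}\right) = \left(43926 + 31449\right) \left(\left(76 - \frac{\left(-4\right)^{\frac{3}{2}}}{2}\right) - 21\right) = 75375 \left(\left(76 - \frac{\left(-8\right) i}{2}\right) - 21\right) = 75375 \left(\left(76 + 4 i\right) - 21\right) = 75375 \left(55 + 4 i\right) = 4145625 + 301500 i$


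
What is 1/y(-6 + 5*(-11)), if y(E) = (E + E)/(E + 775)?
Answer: -357/61 ≈ -5.8525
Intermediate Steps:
y(E) = 2*E/(775 + E) (y(E) = (2*E)/(775 + E) = 2*E/(775 + E))
1/y(-6 + 5*(-11)) = 1/(2*(-6 + 5*(-11))/(775 + (-6 + 5*(-11)))) = 1/(2*(-6 - 55)/(775 + (-6 - 55))) = 1/(2*(-61)/(775 - 61)) = 1/(2*(-61)/714) = 1/(2*(-61)*(1/714)) = 1/(-61/357) = -357/61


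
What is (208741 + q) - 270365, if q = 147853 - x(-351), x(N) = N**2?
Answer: -36972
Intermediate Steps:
q = 24652 (q = 147853 - 1*(-351)**2 = 147853 - 1*123201 = 147853 - 123201 = 24652)
(208741 + q) - 270365 = (208741 + 24652) - 270365 = 233393 - 270365 = -36972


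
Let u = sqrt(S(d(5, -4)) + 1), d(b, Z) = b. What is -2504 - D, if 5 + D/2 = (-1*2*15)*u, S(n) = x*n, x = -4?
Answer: -2494 + 60*I*sqrt(19) ≈ -2494.0 + 261.53*I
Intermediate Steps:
S(n) = -4*n
u = I*sqrt(19) (u = sqrt(-4*5 + 1) = sqrt(-20 + 1) = sqrt(-19) = I*sqrt(19) ≈ 4.3589*I)
D = -10 - 60*I*sqrt(19) (D = -10 + 2*((-1*2*15)*(I*sqrt(19))) = -10 + 2*((-2*15)*(I*sqrt(19))) = -10 + 2*(-30*I*sqrt(19)) = -10 - 60*I*sqrt(19) ≈ -10.0 - 261.53*I)
-2504 - D = -2504 - (-10 - 60*I*sqrt(19)) = -2504 + (10 + 60*I*sqrt(19)) = -2494 + 60*I*sqrt(19)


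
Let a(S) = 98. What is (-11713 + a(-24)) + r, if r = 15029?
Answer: 3414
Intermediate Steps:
(-11713 + a(-24)) + r = (-11713 + 98) + 15029 = -11615 + 15029 = 3414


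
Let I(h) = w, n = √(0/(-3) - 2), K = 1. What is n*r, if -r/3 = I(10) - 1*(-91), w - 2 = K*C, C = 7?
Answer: -300*I*√2 ≈ -424.26*I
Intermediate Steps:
w = 9 (w = 2 + 1*7 = 2 + 7 = 9)
n = I*√2 (n = √(0*(-⅓) - 2) = √(0 - 2) = √(-2) = I*√2 ≈ 1.4142*I)
I(h) = 9
r = -300 (r = -3*(9 - 1*(-91)) = -3*(9 + 91) = -3*100 = -300)
n*r = (I*√2)*(-300) = -300*I*√2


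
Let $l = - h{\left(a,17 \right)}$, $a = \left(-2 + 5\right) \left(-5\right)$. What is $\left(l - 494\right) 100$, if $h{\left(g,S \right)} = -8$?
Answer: $-48600$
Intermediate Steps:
$a = -15$ ($a = 3 \left(-5\right) = -15$)
$l = 8$ ($l = \left(-1\right) \left(-8\right) = 8$)
$\left(l - 494\right) 100 = \left(8 - 494\right) 100 = \left(-486\right) 100 = -48600$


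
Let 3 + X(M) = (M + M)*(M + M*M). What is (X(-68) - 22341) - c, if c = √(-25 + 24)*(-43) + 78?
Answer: -642038 + 43*I ≈ -6.4204e+5 + 43.0*I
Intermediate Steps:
X(M) = -3 + 2*M*(M + M²) (X(M) = -3 + (M + M)*(M + M*M) = -3 + (2*M)*(M + M²) = -3 + 2*M*(M + M²))
c = 78 - 43*I (c = √(-1)*(-43) + 78 = I*(-43) + 78 = -43*I + 78 = 78 - 43*I ≈ 78.0 - 43.0*I)
(X(-68) - 22341) - c = ((-3 + 2*(-68)² + 2*(-68)³) - 22341) - (78 - 43*I) = ((-3 + 2*4624 + 2*(-314432)) - 22341) + (-78 + 43*I) = ((-3 + 9248 - 628864) - 22341) + (-78 + 43*I) = (-619619 - 22341) + (-78 + 43*I) = -641960 + (-78 + 43*I) = -642038 + 43*I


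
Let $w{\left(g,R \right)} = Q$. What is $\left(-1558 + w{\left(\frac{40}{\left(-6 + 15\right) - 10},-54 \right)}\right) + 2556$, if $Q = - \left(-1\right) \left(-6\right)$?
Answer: $992$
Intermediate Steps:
$Q = -6$ ($Q = \left(-1\right) 6 = -6$)
$w{\left(g,R \right)} = -6$
$\left(-1558 + w{\left(\frac{40}{\left(-6 + 15\right) - 10},-54 \right)}\right) + 2556 = \left(-1558 - 6\right) + 2556 = -1564 + 2556 = 992$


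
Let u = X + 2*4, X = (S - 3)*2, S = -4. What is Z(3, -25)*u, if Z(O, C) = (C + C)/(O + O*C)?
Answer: -25/6 ≈ -4.1667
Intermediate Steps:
X = -14 (X = (-4 - 3)*2 = -7*2 = -14)
u = -6 (u = -14 + 2*4 = -14 + 8 = -6)
Z(O, C) = 2*C/(O + C*O) (Z(O, C) = (2*C)/(O + C*O) = 2*C/(O + C*O))
Z(3, -25)*u = (2*(-25)/(3*(1 - 25)))*(-6) = (2*(-25)*(1/3)/(-24))*(-6) = (2*(-25)*(1/3)*(-1/24))*(-6) = (25/36)*(-6) = -25/6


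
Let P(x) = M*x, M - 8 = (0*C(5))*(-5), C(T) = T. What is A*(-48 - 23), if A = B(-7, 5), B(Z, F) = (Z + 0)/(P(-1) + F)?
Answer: -497/3 ≈ -165.67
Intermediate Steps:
M = 8 (M = 8 + (0*5)*(-5) = 8 + 0*(-5) = 8 + 0 = 8)
P(x) = 8*x
B(Z, F) = Z/(-8 + F) (B(Z, F) = (Z + 0)/(8*(-1) + F) = Z/(-8 + F))
A = 7/3 (A = -7/(-8 + 5) = -7/(-3) = -7*(-⅓) = 7/3 ≈ 2.3333)
A*(-48 - 23) = 7*(-48 - 23)/3 = (7/3)*(-71) = -497/3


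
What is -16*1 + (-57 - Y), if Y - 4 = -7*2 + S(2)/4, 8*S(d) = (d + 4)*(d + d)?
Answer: -255/4 ≈ -63.750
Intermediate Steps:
S(d) = d*(4 + d)/4 (S(d) = ((d + 4)*(d + d))/8 = ((4 + d)*(2*d))/8 = (2*d*(4 + d))/8 = d*(4 + d)/4)
Y = -37/4 (Y = 4 + (-7*2 + ((¼)*2*(4 + 2))/4) = 4 + (-14 + ((¼)*2*6)*(¼)) = 4 + (-14 + 3*(¼)) = 4 + (-14 + ¾) = 4 - 53/4 = -37/4 ≈ -9.2500)
-16*1 + (-57 - Y) = -16*1 + (-57 - 1*(-37/4)) = -16 + (-57 + 37/4) = -16 - 191/4 = -255/4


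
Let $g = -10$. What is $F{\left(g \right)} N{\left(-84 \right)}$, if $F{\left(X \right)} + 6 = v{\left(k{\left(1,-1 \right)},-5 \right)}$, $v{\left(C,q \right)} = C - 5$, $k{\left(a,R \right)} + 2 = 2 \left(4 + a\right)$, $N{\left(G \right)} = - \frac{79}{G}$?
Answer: $- \frac{79}{28} \approx -2.8214$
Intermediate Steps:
$k{\left(a,R \right)} = 6 + 2 a$ ($k{\left(a,R \right)} = -2 + 2 \left(4 + a\right) = -2 + \left(8 + 2 a\right) = 6 + 2 a$)
$v{\left(C,q \right)} = -5 + C$ ($v{\left(C,q \right)} = C - 5 = -5 + C$)
$F{\left(X \right)} = -3$ ($F{\left(X \right)} = -6 + \left(-5 + \left(6 + 2 \cdot 1\right)\right) = -6 + \left(-5 + \left(6 + 2\right)\right) = -6 + \left(-5 + 8\right) = -6 + 3 = -3$)
$F{\left(g \right)} N{\left(-84 \right)} = - 3 \left(- \frac{79}{-84}\right) = - 3 \left(\left(-79\right) \left(- \frac{1}{84}\right)\right) = \left(-3\right) \frac{79}{84} = - \frac{79}{28}$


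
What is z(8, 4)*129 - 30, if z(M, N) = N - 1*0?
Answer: 486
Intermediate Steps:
z(M, N) = N (z(M, N) = N + 0 = N)
z(8, 4)*129 - 30 = 4*129 - 30 = 516 - 30 = 486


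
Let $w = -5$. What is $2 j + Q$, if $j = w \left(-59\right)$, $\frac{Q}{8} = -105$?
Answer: $-250$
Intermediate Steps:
$Q = -840$ ($Q = 8 \left(-105\right) = -840$)
$j = 295$ ($j = \left(-5\right) \left(-59\right) = 295$)
$2 j + Q = 2 \cdot 295 - 840 = 590 - 840 = -250$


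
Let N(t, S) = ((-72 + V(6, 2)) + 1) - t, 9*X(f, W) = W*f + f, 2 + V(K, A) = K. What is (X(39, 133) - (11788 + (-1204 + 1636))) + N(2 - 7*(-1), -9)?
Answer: -35146/3 ≈ -11715.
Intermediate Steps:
V(K, A) = -2 + K
X(f, W) = f/9 + W*f/9 (X(f, W) = (W*f + f)/9 = (f + W*f)/9 = f/9 + W*f/9)
N(t, S) = -67 - t (N(t, S) = ((-72 + (-2 + 6)) + 1) - t = ((-72 + 4) + 1) - t = (-68 + 1) - t = -67 - t)
(X(39, 133) - (11788 + (-1204 + 1636))) + N(2 - 7*(-1), -9) = ((⅑)*39*(1 + 133) - (11788 + (-1204 + 1636))) + (-67 - (2 - 7*(-1))) = ((⅑)*39*134 - (11788 + 432)) + (-67 - (2 + 7)) = (1742/3 - 1*12220) + (-67 - 1*9) = (1742/3 - 12220) + (-67 - 9) = -34918/3 - 76 = -35146/3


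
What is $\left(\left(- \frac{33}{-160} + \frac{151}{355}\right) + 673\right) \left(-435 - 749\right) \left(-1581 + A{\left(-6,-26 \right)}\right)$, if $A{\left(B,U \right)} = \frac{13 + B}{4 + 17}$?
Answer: $\frac{268530767914}{213} \approx 1.2607 \cdot 10^{9}$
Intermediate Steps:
$A{\left(B,U \right)} = \frac{13}{21} + \frac{B}{21}$ ($A{\left(B,U \right)} = \frac{13 + B}{21} = \left(13 + B\right) \frac{1}{21} = \frac{13}{21} + \frac{B}{21}$)
$\left(\left(- \frac{33}{-160} + \frac{151}{355}\right) + 673\right) \left(-435 - 749\right) \left(-1581 + A{\left(-6,-26 \right)}\right) = \left(\left(- \frac{33}{-160} + \frac{151}{355}\right) + 673\right) \left(-435 - 749\right) \left(-1581 + \left(\frac{13}{21} + \frac{1}{21} \left(-6\right)\right)\right) = \left(\left(\left(-33\right) \left(- \frac{1}{160}\right) + 151 \cdot \frac{1}{355}\right) + 673\right) \left(-1184\right) \left(-1581 + \left(\frac{13}{21} - \frac{2}{7}\right)\right) = \left(\left(\frac{33}{160} + \frac{151}{355}\right) + 673\right) \left(-1184\right) \left(-1581 + \frac{1}{3}\right) = \left(\frac{1435}{2272} + 673\right) \left(-1184\right) \left(- \frac{4742}{3}\right) = \frac{1530491}{2272} \left(-1184\right) \left(- \frac{4742}{3}\right) = \left(- \frac{56628167}{71}\right) \left(- \frac{4742}{3}\right) = \frac{268530767914}{213}$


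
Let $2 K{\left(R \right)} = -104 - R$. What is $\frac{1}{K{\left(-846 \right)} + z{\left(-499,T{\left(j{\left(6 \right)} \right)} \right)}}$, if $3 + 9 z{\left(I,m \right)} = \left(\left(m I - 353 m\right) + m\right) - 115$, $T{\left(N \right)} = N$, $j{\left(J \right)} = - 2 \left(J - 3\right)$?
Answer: $\frac{9}{8327} \approx 0.0010808$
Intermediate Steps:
$j{\left(J \right)} = 6 - 2 J$ ($j{\left(J \right)} = - 2 \left(-3 + J\right) = 6 - 2 J$)
$z{\left(I,m \right)} = - \frac{118}{9} - \frac{352 m}{9} + \frac{I m}{9}$ ($z{\left(I,m \right)} = - \frac{1}{3} + \frac{\left(\left(m I - 353 m\right) + m\right) - 115}{9} = - \frac{1}{3} + \frac{\left(\left(I m - 353 m\right) + m\right) - 115}{9} = - \frac{1}{3} + \frac{\left(\left(- 353 m + I m\right) + m\right) - 115}{9} = - \frac{1}{3} + \frac{\left(- 352 m + I m\right) - 115}{9} = - \frac{1}{3} + \frac{-115 - 352 m + I m}{9} = - \frac{1}{3} - \left(\frac{115}{9} + \frac{352 m}{9} - \frac{I m}{9}\right) = - \frac{118}{9} - \frac{352 m}{9} + \frac{I m}{9}$)
$K{\left(R \right)} = -52 - \frac{R}{2}$ ($K{\left(R \right)} = \frac{-104 - R}{2} = -52 - \frac{R}{2}$)
$\frac{1}{K{\left(-846 \right)} + z{\left(-499,T{\left(j{\left(6 \right)} \right)} \right)}} = \frac{1}{\left(-52 - -423\right) - \left(\frac{118}{9} + \frac{851 \left(6 - 12\right)}{9}\right)} = \frac{1}{\left(-52 + 423\right) - \left(\frac{118}{9} + \frac{851 \left(6 - 12\right)}{9}\right)} = \frac{1}{371 - \left(- \frac{1994}{9} - \frac{998}{3}\right)} = \frac{1}{371 + \left(- \frac{118}{9} + \frac{704}{3} + \frac{998}{3}\right)} = \frac{1}{371 + \frac{4988}{9}} = \frac{1}{\frac{8327}{9}} = \frac{9}{8327}$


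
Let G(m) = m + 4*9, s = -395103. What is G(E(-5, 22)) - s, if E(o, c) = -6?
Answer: 395133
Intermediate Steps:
G(m) = 36 + m (G(m) = m + 36 = 36 + m)
G(E(-5, 22)) - s = (36 - 6) - 1*(-395103) = 30 + 395103 = 395133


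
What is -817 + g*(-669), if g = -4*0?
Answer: -817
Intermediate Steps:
g = 0
-817 + g*(-669) = -817 + 0*(-669) = -817 + 0 = -817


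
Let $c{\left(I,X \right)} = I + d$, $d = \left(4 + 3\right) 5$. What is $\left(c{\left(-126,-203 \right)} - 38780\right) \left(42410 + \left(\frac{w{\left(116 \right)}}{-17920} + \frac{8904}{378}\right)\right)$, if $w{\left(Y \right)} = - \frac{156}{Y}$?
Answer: $- \frac{122454035165687}{74240} \approx -1.6494 \cdot 10^{9}$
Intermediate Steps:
$d = 35$ ($d = 7 \cdot 5 = 35$)
$c{\left(I,X \right)} = 35 + I$ ($c{\left(I,X \right)} = I + 35 = 35 + I$)
$\left(c{\left(-126,-203 \right)} - 38780\right) \left(42410 + \left(\frac{w{\left(116 \right)}}{-17920} + \frac{8904}{378}\right)\right) = \left(\left(35 - 126\right) - 38780\right) \left(42410 + \left(\frac{\left(-156\right) \frac{1}{116}}{-17920} + \frac{8904}{378}\right)\right) = \left(-91 - 38780\right) \left(42410 + \left(\left(-156\right) \frac{1}{116} \left(- \frac{1}{17920}\right) + 8904 \cdot \frac{1}{378}\right)\right) = - 38871 \left(42410 + \left(\left(- \frac{39}{29}\right) \left(- \frac{1}{17920}\right) + \frac{212}{9}\right)\right) = - 38871 \left(42410 + \left(\frac{39}{519680} + \frac{212}{9}\right)\right) = - 38871 \left(42410 + \frac{110172511}{4677120}\right) = \left(-38871\right) \frac{198466831711}{4677120} = - \frac{122454035165687}{74240}$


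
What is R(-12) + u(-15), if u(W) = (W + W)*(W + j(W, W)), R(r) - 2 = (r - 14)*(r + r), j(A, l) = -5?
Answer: 1226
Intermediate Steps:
R(r) = 2 + 2*r*(-14 + r) (R(r) = 2 + (r - 14)*(r + r) = 2 + (-14 + r)*(2*r) = 2 + 2*r*(-14 + r))
u(W) = 2*W*(-5 + W) (u(W) = (W + W)*(W - 5) = (2*W)*(-5 + W) = 2*W*(-5 + W))
R(-12) + u(-15) = (2 - 28*(-12) + 2*(-12)**2) + 2*(-15)*(-5 - 15) = (2 + 336 + 2*144) + 2*(-15)*(-20) = (2 + 336 + 288) + 600 = 626 + 600 = 1226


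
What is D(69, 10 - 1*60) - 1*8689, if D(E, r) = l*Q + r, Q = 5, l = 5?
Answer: -8714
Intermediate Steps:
D(E, r) = 25 + r (D(E, r) = 5*5 + r = 25 + r)
D(69, 10 - 1*60) - 1*8689 = (25 + (10 - 1*60)) - 1*8689 = (25 + (10 - 60)) - 8689 = (25 - 50) - 8689 = -25 - 8689 = -8714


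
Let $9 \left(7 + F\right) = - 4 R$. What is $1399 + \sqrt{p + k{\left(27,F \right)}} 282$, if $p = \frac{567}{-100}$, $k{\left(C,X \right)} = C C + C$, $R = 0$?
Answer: $1399 + \frac{423 \sqrt{8337}}{5} \approx 9123.6$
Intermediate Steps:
$F = -7$ ($F = -7 + \frac{\left(-4\right) 0}{9} = -7 + \frac{1}{9} \cdot 0 = -7 + 0 = -7$)
$k{\left(C,X \right)} = C + C^{2}$ ($k{\left(C,X \right)} = C^{2} + C = C + C^{2}$)
$p = - \frac{567}{100}$ ($p = 567 \left(- \frac{1}{100}\right) = - \frac{567}{100} \approx -5.67$)
$1399 + \sqrt{p + k{\left(27,F \right)}} 282 = 1399 + \sqrt{- \frac{567}{100} + 27 \left(1 + 27\right)} 282 = 1399 + \sqrt{- \frac{567}{100} + 27 \cdot 28} \cdot 282 = 1399 + \sqrt{- \frac{567}{100} + 756} \cdot 282 = 1399 + \sqrt{\frac{75033}{100}} \cdot 282 = 1399 + \frac{3 \sqrt{8337}}{10} \cdot 282 = 1399 + \frac{423 \sqrt{8337}}{5}$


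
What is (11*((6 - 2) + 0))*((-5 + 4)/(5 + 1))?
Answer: -22/3 ≈ -7.3333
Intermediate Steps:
(11*((6 - 2) + 0))*((-5 + 4)/(5 + 1)) = (11*(4 + 0))*(-1/6) = (11*4)*(-1*⅙) = 44*(-⅙) = -22/3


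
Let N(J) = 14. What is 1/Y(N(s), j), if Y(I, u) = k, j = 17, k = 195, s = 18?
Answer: 1/195 ≈ 0.0051282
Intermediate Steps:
Y(I, u) = 195
1/Y(N(s), j) = 1/195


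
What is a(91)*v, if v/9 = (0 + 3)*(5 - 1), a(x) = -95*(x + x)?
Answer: -1867320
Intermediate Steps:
a(x) = -190*x
v = 108 (v = 9*((0 + 3)*(5 - 1)) = 9*(3*4) = 9*12 = 108)
a(91)*v = -190*91*108 = -17290*108 = -1867320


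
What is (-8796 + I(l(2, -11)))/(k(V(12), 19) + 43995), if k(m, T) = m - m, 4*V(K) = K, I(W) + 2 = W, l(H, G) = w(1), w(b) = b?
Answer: -8797/43995 ≈ -0.19995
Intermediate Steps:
l(H, G) = 1
I(W) = -2 + W
V(K) = K/4
k(m, T) = 0
(-8796 + I(l(2, -11)))/(k(V(12), 19) + 43995) = (-8796 + (-2 + 1))/(0 + 43995) = (-8796 - 1)/43995 = -8797*1/43995 = -8797/43995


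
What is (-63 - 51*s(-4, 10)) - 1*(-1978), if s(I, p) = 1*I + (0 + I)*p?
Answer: 4159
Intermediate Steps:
s(I, p) = I + I*p
(-63 - 51*s(-4, 10)) - 1*(-1978) = (-63 - (-204)*(1 + 10)) - 1*(-1978) = (-63 - (-204)*11) + 1978 = (-63 - 51*(-44)) + 1978 = (-63 + 2244) + 1978 = 2181 + 1978 = 4159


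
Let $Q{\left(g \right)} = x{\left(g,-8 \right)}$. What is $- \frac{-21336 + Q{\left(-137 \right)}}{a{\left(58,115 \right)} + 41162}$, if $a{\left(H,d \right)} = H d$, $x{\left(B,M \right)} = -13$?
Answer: $\frac{21349}{47832} \approx 0.44633$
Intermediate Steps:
$Q{\left(g \right)} = -13$
$- \frac{-21336 + Q{\left(-137 \right)}}{a{\left(58,115 \right)} + 41162} = - \frac{-21336 - 13}{58 \cdot 115 + 41162} = - \frac{-21349}{6670 + 41162} = - \frac{-21349}{47832} = \left(-1\right) \left(- \frac{21349}{47832}\right) = \frac{21349}{47832}$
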